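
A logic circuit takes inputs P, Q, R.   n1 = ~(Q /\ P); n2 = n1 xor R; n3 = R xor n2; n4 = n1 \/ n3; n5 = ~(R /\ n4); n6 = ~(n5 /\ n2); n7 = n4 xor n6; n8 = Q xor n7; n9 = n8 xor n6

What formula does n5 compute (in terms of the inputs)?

n1 = ~(Q /\ P)
n2 = n1 xor R = (~(Q /\ P)) xor R
n3 = R xor n2 = R xor ((~(Q /\ P)) xor R)
n4 = n1 \/ n3 = (~(Q /\ P)) \/ (R xor ((~(Q /\ P)) xor R))
n5 = ~(R /\ n4) = ~(R /\ ((~(Q /\ P)) \/ (R xor ((~(Q /\ P)) xor R))))

~(R /\ ((~(Q /\ P)) \/ (R xor ((~(Q /\ P)) xor R))))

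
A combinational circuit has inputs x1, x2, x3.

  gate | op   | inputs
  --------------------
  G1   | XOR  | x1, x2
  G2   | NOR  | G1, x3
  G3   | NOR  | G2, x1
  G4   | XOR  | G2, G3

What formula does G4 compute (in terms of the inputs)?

G1 = x1 XOR x2
G2 = G1 NOR x3 = (x1 XOR x2) NOR x3
G3 = G2 NOR x1 = ((x1 XOR x2) NOR x3) NOR x1
G4 = G2 XOR G3 = ((x1 XOR x2) NOR x3) XOR (((x1 XOR x2) NOR x3) NOR x1)

((x1 XOR x2) NOR x3) XOR (((x1 XOR x2) NOR x3) NOR x1)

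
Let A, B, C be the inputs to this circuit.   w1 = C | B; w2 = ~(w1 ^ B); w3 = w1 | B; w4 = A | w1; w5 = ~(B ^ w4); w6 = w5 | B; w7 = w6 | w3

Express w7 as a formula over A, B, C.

w1 = C | B
w3 = w1 | B = (C | B) | B
w4 = A | w1 = A | (C | B)
w5 = ~(B ^ w4) = ~(B ^ (A | (C | B)))
w6 = w5 | B = (~(B ^ (A | (C | B)))) | B
w7 = w6 | w3 = ((~(B ^ (A | (C | B)))) | B) | ((C | B) | B)

((~(B ^ (A | (C | B)))) | B) | ((C | B) | B)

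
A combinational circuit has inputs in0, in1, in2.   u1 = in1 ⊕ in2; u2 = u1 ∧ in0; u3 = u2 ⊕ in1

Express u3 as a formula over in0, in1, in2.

u1 = in1 ⊕ in2
u2 = u1 ∧ in0 = (in1 ⊕ in2) ∧ in0
u3 = u2 ⊕ in1 = ((in1 ⊕ in2) ∧ in0) ⊕ in1

((in1 ⊕ in2) ∧ in0) ⊕ in1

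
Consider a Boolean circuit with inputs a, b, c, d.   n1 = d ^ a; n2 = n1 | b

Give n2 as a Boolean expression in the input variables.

n1 = d ^ a
n2 = n1 | b = (d ^ a) | b

(d ^ a) | b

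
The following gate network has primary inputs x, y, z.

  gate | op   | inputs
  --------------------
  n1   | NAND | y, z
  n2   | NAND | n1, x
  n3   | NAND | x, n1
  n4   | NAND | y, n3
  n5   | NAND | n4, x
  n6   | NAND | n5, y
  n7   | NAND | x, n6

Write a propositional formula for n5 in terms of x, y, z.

n1 = y NAND z
n3 = x NAND n1 = x NAND (y NAND z)
n4 = y NAND n3 = y NAND (x NAND (y NAND z))
n5 = n4 NAND x = (y NAND (x NAND (y NAND z))) NAND x

(y NAND (x NAND (y NAND z))) NAND x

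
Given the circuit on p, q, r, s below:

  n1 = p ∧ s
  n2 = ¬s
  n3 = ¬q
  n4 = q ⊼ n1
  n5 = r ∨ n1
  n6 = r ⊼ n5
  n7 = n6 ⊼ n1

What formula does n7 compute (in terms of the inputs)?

n1 = p ∧ s
n5 = r ∨ n1 = r ∨ (p ∧ s)
n6 = r ⊼ n5 = r ⊼ (r ∨ (p ∧ s))
n7 = n6 ⊼ n1 = (r ⊼ (r ∨ (p ∧ s))) ⊼ (p ∧ s)

(r ⊼ (r ∨ (p ∧ s))) ⊼ (p ∧ s)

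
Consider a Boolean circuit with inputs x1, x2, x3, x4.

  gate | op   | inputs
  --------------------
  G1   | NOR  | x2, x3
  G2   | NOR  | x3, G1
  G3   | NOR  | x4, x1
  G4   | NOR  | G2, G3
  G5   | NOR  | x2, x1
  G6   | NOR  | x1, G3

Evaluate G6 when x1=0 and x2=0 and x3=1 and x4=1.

1

G3 = 1 NOR 0 = 0
G6 = 0 NOR 0 = 1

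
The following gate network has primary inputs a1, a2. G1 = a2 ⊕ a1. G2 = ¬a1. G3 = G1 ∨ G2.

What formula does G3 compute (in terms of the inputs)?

(a2 ⊕ a1) ∨ ¬a1

G1 = a2 ⊕ a1
G2 = ¬a1
G3 = G1 ∨ G2 = (a2 ⊕ a1) ∨ ¬a1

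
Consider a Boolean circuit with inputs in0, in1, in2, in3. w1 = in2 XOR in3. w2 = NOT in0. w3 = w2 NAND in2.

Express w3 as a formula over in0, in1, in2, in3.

w2 = NOT in0
w3 = w2 NAND in2 = NOT in0 NAND in2

NOT in0 NAND in2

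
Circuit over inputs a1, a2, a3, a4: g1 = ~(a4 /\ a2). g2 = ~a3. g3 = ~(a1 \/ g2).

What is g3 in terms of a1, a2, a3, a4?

~(a1 \/ ~a3)

g2 = ~a3
g3 = ~(a1 \/ g2) = ~(a1 \/ ~a3)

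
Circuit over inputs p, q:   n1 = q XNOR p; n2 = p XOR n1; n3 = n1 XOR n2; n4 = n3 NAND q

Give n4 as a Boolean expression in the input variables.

((q XNOR p) XOR (p XOR (q XNOR p))) NAND q

n1 = q XNOR p
n2 = p XOR n1 = p XOR (q XNOR p)
n3 = n1 XOR n2 = (q XNOR p) XOR (p XOR (q XNOR p))
n4 = n3 NAND q = ((q XNOR p) XOR (p XOR (q XNOR p))) NAND q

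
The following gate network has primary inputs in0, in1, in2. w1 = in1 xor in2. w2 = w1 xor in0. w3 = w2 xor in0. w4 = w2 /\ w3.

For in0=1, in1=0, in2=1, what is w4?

w1 = 0 xor 1 = 1
w2 = 1 xor 1 = 0
w3 = 0 xor 1 = 1
w4 = 0 /\ 1 = 0

0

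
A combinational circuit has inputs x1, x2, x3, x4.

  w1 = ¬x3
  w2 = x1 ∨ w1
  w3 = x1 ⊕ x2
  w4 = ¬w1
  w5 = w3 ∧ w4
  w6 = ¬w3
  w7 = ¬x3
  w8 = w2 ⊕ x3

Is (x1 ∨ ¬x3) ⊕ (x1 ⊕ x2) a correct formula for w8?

No

w1 = ¬x3
w2 = x1 ∨ w1 = x1 ∨ ¬x3
w8 = w2 ⊕ x3 = (x1 ∨ ¬x3) ⊕ x3
At x1=0, x2=0, x3=1, x4=0: circuit gives 1, formula gives 0.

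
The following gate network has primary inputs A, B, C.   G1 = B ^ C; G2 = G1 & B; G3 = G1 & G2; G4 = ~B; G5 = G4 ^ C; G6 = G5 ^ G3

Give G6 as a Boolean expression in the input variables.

G1 = B ^ C
G2 = G1 & B = (B ^ C) & B
G3 = G1 & G2 = (B ^ C) & ((B ^ C) & B)
G4 = ~B
G5 = G4 ^ C = ~B ^ C
G6 = G5 ^ G3 = (~B ^ C) ^ ((B ^ C) & ((B ^ C) & B))

(~B ^ C) ^ ((B ^ C) & ((B ^ C) & B))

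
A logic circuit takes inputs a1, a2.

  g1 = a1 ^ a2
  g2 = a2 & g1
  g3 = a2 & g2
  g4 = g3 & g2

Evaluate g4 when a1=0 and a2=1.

g1 = 0 ^ 1 = 1
g2 = 1 & 1 = 1
g3 = 1 & 1 = 1
g4 = 1 & 1 = 1

1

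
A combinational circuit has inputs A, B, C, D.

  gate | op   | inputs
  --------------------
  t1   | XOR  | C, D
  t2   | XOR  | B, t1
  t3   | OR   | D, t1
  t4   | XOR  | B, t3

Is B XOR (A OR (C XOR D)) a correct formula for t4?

t1 = C XOR D
t3 = D OR t1 = D OR (C XOR D)
t4 = B XOR t3 = B XOR (D OR (C XOR D))
At A=0, B=0, C=1, D=1: circuit gives 1, formula gives 0.

No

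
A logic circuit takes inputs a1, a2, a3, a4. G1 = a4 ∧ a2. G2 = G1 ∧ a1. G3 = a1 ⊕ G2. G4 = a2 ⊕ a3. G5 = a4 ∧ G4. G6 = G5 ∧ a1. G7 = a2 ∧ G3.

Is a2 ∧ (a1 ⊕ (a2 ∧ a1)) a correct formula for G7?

G1 = a4 ∧ a2
G2 = G1 ∧ a1 = (a4 ∧ a2) ∧ a1
G3 = a1 ⊕ G2 = a1 ⊕ ((a4 ∧ a2) ∧ a1)
G7 = a2 ∧ G3 = a2 ∧ (a1 ⊕ ((a4 ∧ a2) ∧ a1))
At a1=1, a2=1, a3=0, a4=0: circuit gives 1, formula gives 0.

No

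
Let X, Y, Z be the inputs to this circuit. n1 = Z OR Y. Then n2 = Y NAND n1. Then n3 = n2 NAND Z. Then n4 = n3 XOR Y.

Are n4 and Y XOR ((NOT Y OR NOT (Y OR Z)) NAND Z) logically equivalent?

n1 = Z OR Y
n2 = Y NAND n1 = Y NAND (Z OR Y)
n3 = n2 NAND Z = (Y NAND (Z OR Y)) NAND Z
n4 = n3 XOR Y = ((Y NAND (Z OR Y)) NAND Z) XOR Y
At X=0, Y=0, Z=1: circuit gives 0, formula gives 0.
At X=0, Y=0, Z=0: circuit gives 1, formula gives 1.
Agrees on all 8 inputs.

Yes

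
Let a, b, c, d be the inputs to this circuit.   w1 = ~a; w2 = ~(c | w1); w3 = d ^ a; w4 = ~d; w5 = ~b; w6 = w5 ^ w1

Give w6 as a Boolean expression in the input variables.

~b ^ ~a

w1 = ~a
w5 = ~b
w6 = w5 ^ w1 = ~b ^ ~a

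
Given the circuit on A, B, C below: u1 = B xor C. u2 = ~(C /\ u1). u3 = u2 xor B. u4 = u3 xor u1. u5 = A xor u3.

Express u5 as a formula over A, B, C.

A xor ((~(C /\ (B xor C))) xor B)

u1 = B xor C
u2 = ~(C /\ u1) = ~(C /\ (B xor C))
u3 = u2 xor B = (~(C /\ (B xor C))) xor B
u5 = A xor u3 = A xor ((~(C /\ (B xor C))) xor B)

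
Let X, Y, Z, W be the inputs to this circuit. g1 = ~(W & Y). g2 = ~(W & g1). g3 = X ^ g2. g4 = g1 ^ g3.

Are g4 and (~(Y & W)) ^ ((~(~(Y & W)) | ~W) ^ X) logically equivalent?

g1 = ~(W & Y)
g2 = ~(W & g1) = ~(W & (~(W & Y)))
g3 = X ^ g2 = X ^ (~(W & (~(W & Y))))
g4 = g1 ^ g3 = (~(W & Y)) ^ (X ^ (~(W & (~(W & Y)))))
At X=0, Y=0, Z=0, W=0: circuit gives 0, formula gives 0.
At X=0, Y=0, Z=0, W=1: circuit gives 1, formula gives 1.
Agrees on all 16 inputs.

Yes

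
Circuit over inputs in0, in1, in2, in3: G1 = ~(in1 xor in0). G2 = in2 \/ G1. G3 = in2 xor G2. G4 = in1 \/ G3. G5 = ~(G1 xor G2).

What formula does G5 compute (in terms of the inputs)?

~((~(in1 xor in0)) xor (in2 \/ (~(in1 xor in0))))

G1 = ~(in1 xor in0)
G2 = in2 \/ G1 = in2 \/ (~(in1 xor in0))
G5 = ~(G1 xor G2) = ~((~(in1 xor in0)) xor (in2 \/ (~(in1 xor in0))))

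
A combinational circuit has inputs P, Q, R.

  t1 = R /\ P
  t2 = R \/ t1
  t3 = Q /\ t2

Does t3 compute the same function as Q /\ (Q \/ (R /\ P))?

No

t1 = R /\ P
t2 = R \/ t1 = R \/ (R /\ P)
t3 = Q /\ t2 = Q /\ (R \/ (R /\ P))
At P=0, Q=1, R=0: circuit gives 0, formula gives 1.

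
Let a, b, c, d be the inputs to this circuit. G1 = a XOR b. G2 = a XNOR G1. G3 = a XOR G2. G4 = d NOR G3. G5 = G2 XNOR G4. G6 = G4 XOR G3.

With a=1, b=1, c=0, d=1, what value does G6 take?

1

G1 = 1 XOR 1 = 0
G2 = 1 XNOR 0 = 0
G3 = 1 XOR 0 = 1
G4 = 1 NOR 1 = 0
G6 = 0 XOR 1 = 1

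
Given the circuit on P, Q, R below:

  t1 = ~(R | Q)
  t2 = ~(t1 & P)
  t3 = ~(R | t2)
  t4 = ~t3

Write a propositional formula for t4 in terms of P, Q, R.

t1 = ~(R | Q)
t2 = ~(t1 & P) = ~((~(R | Q)) & P)
t3 = ~(R | t2) = ~(R | (~((~(R | Q)) & P)))
t4 = ~t3 = ~(~(R | (~((~(R | Q)) & P))))

~(~(R | (~((~(R | Q)) & P))))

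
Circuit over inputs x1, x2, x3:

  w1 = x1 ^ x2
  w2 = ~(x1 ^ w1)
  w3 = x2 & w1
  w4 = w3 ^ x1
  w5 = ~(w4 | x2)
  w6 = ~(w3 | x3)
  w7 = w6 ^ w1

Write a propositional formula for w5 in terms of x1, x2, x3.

w1 = x1 ^ x2
w3 = x2 & w1 = x2 & (x1 ^ x2)
w4 = w3 ^ x1 = (x2 & (x1 ^ x2)) ^ x1
w5 = ~(w4 | x2) = ~(((x2 & (x1 ^ x2)) ^ x1) | x2)

~(((x2 & (x1 ^ x2)) ^ x1) | x2)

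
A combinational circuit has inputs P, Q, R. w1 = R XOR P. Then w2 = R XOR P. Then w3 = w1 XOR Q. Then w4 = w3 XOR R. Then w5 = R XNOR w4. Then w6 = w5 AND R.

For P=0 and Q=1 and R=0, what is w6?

0

w1 = 0 XOR 0 = 0
w3 = 0 XOR 1 = 1
w4 = 1 XOR 0 = 1
w5 = 0 XNOR 1 = 0
w6 = 0 AND 0 = 0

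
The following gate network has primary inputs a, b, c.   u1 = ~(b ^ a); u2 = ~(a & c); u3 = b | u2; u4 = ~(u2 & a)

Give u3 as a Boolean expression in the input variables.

u2 = ~(a & c)
u3 = b | u2 = b | (~(a & c))

b | (~(a & c))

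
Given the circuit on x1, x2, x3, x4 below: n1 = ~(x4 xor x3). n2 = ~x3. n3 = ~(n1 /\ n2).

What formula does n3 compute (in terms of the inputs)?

n1 = ~(x4 xor x3)
n2 = ~x3
n3 = ~(n1 /\ n2) = ~((~(x4 xor x3)) /\ ~x3)

~((~(x4 xor x3)) /\ ~x3)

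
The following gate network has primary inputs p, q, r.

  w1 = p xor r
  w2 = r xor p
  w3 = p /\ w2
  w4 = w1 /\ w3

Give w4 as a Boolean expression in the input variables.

w1 = p xor r
w2 = r xor p
w3 = p /\ w2 = p /\ (r xor p)
w4 = w1 /\ w3 = (p xor r) /\ (p /\ (r xor p))

(p xor r) /\ (p /\ (r xor p))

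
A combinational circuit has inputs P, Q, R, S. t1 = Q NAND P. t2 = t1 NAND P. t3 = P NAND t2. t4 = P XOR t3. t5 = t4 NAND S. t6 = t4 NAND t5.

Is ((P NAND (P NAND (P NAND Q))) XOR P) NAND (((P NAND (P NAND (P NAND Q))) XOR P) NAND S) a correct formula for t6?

Yes

t1 = Q NAND P
t2 = t1 NAND P = (Q NAND P) NAND P
t3 = P NAND t2 = P NAND ((Q NAND P) NAND P)
t4 = P XOR t3 = P XOR (P NAND ((Q NAND P) NAND P))
t5 = t4 NAND S = (P XOR (P NAND ((Q NAND P) NAND P))) NAND S
t6 = t4 NAND t5 = (P XOR (P NAND ((Q NAND P) NAND P))) NAND ((P XOR (P NAND ((Q NAND P) NAND P))) NAND S)
At P=0, Q=0, R=0, S=0: circuit gives 0, formula gives 0.
At P=0, Q=0, R=0, S=1: circuit gives 1, formula gives 1.
Agrees on all 16 inputs.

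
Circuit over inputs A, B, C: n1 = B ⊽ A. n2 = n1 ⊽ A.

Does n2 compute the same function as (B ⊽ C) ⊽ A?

No

n1 = B ⊽ A
n2 = n1 ⊽ A = (B ⊽ A) ⊽ A
At A=0, B=0, C=1: circuit gives 0, formula gives 1.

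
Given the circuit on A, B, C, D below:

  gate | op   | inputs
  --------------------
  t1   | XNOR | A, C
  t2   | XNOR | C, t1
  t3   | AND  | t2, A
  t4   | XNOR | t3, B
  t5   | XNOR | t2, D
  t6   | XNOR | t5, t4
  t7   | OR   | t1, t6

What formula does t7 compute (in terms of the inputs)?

(A XNOR C) OR (((C XNOR (A XNOR C)) XNOR D) XNOR (((C XNOR (A XNOR C)) AND A) XNOR B))

t1 = A XNOR C
t2 = C XNOR t1 = C XNOR (A XNOR C)
t3 = t2 AND A = (C XNOR (A XNOR C)) AND A
t4 = t3 XNOR B = ((C XNOR (A XNOR C)) AND A) XNOR B
t5 = t2 XNOR D = (C XNOR (A XNOR C)) XNOR D
t6 = t5 XNOR t4 = ((C XNOR (A XNOR C)) XNOR D) XNOR (((C XNOR (A XNOR C)) AND A) XNOR B)
t7 = t1 OR t6 = (A XNOR C) OR (((C XNOR (A XNOR C)) XNOR D) XNOR (((C XNOR (A XNOR C)) AND A) XNOR B))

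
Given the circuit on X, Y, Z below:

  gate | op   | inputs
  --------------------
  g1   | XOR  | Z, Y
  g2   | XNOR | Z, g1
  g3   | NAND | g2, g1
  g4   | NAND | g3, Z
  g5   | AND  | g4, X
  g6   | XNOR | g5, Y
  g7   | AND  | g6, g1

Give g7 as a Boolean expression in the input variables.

g1 = Z XOR Y
g2 = Z XNOR g1 = Z XNOR (Z XOR Y)
g3 = g2 NAND g1 = (Z XNOR (Z XOR Y)) NAND (Z XOR Y)
g4 = g3 NAND Z = ((Z XNOR (Z XOR Y)) NAND (Z XOR Y)) NAND Z
g5 = g4 AND X = (((Z XNOR (Z XOR Y)) NAND (Z XOR Y)) NAND Z) AND X
g6 = g5 XNOR Y = ((((Z XNOR (Z XOR Y)) NAND (Z XOR Y)) NAND Z) AND X) XNOR Y
g7 = g6 AND g1 = (((((Z XNOR (Z XOR Y)) NAND (Z XOR Y)) NAND Z) AND X) XNOR Y) AND (Z XOR Y)

(((((Z XNOR (Z XOR Y)) NAND (Z XOR Y)) NAND Z) AND X) XNOR Y) AND (Z XOR Y)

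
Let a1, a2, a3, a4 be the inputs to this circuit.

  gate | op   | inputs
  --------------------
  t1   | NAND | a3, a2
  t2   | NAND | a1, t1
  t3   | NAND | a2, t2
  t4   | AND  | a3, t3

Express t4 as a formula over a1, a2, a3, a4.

a3 AND (a2 NAND (a1 NAND (a3 NAND a2)))

t1 = a3 NAND a2
t2 = a1 NAND t1 = a1 NAND (a3 NAND a2)
t3 = a2 NAND t2 = a2 NAND (a1 NAND (a3 NAND a2))
t4 = a3 AND t3 = a3 AND (a2 NAND (a1 NAND (a3 NAND a2)))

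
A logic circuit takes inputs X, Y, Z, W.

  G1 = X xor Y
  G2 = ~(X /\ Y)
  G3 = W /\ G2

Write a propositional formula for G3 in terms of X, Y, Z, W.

G2 = ~(X /\ Y)
G3 = W /\ G2 = W /\ (~(X /\ Y))

W /\ (~(X /\ Y))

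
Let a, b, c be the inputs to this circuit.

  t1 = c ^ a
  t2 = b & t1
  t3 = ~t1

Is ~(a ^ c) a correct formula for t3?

t1 = c ^ a
t3 = ~t1 = ~(c ^ a)
At a=0, b=0, c=1: circuit gives 0, formula gives 0.
At a=0, b=0, c=0: circuit gives 1, formula gives 1.
Agrees on all 8 inputs.

Yes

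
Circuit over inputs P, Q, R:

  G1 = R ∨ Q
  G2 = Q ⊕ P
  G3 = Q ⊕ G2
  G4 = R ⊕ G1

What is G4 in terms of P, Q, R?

R ⊕ (R ∨ Q)

G1 = R ∨ Q
G4 = R ⊕ G1 = R ⊕ (R ∨ Q)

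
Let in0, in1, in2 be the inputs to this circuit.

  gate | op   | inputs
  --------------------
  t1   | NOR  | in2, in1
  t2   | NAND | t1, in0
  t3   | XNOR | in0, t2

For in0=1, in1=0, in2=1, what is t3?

1

t1 = 1 NOR 0 = 0
t2 = 0 NAND 1 = 1
t3 = 1 XNOR 1 = 1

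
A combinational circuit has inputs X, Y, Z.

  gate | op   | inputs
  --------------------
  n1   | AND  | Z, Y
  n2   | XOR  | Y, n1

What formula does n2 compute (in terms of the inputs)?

Y XOR (Z AND Y)

n1 = Z AND Y
n2 = Y XOR n1 = Y XOR (Z AND Y)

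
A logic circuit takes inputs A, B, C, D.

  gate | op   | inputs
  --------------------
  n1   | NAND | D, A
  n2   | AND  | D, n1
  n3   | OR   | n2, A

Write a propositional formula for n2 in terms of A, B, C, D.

n1 = D NAND A
n2 = D AND n1 = D AND (D NAND A)

D AND (D NAND A)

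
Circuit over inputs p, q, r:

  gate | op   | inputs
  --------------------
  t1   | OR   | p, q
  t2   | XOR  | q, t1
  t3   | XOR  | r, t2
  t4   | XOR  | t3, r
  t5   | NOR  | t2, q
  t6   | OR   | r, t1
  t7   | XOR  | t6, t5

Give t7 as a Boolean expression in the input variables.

(r OR (p OR q)) XOR ((q XOR (p OR q)) NOR q)

t1 = p OR q
t2 = q XOR t1 = q XOR (p OR q)
t5 = t2 NOR q = (q XOR (p OR q)) NOR q
t6 = r OR t1 = r OR (p OR q)
t7 = t6 XOR t5 = (r OR (p OR q)) XOR ((q XOR (p OR q)) NOR q)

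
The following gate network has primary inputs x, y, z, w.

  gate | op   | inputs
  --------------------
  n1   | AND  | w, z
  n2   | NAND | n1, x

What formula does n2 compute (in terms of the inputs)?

(w AND z) NAND x

n1 = w AND z
n2 = n1 NAND x = (w AND z) NAND x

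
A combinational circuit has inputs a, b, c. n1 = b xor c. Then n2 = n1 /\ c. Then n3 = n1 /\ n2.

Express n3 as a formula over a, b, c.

(b xor c) /\ ((b xor c) /\ c)

n1 = b xor c
n2 = n1 /\ c = (b xor c) /\ c
n3 = n1 /\ n2 = (b xor c) /\ ((b xor c) /\ c)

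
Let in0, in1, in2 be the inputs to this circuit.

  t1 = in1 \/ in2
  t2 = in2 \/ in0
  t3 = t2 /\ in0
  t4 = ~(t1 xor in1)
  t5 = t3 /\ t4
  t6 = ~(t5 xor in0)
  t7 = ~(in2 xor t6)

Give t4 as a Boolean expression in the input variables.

~((in1 \/ in2) xor in1)

t1 = in1 \/ in2
t4 = ~(t1 xor in1) = ~((in1 \/ in2) xor in1)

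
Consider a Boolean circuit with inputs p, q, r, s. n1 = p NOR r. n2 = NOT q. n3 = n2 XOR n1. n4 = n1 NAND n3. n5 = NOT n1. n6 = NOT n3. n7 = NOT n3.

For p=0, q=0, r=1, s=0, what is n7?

0

n1 = 0 NOR 1 = 0
n2 = NOT 0 = 1
n3 = 1 XOR 0 = 1
n7 = NOT 1 = 0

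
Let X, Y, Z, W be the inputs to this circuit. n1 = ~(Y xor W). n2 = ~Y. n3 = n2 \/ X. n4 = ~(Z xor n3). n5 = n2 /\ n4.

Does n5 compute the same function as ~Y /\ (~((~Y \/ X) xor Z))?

Yes

n2 = ~Y
n3 = n2 \/ X = ~Y \/ X
n4 = ~(Z xor n3) = ~(Z xor (~Y \/ X))
n5 = n2 /\ n4 = ~Y /\ (~(Z xor (~Y \/ X)))
At X=0, Y=0, Z=0, W=0: circuit gives 0, formula gives 0.
At X=0, Y=0, Z=1, W=0: circuit gives 1, formula gives 1.
Agrees on all 16 inputs.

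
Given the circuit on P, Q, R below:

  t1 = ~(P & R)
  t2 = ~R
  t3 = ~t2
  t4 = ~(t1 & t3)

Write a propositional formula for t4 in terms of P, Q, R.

~((~(P & R)) & ~~R)

t1 = ~(P & R)
t2 = ~R
t3 = ~t2 = ~~R
t4 = ~(t1 & t3) = ~((~(P & R)) & ~~R)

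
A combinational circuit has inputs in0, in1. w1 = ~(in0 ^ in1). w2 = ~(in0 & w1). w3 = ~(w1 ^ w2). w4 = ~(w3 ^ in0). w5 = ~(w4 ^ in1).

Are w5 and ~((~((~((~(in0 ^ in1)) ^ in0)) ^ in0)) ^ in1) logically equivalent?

w1 = ~(in0 ^ in1)
w2 = ~(in0 & w1) = ~(in0 & (~(in0 ^ in1)))
w3 = ~(w1 ^ w2) = ~((~(in0 ^ in1)) ^ (~(in0 & (~(in0 ^ in1)))))
w4 = ~(w3 ^ in0) = ~((~((~(in0 ^ in1)) ^ (~(in0 & (~(in0 ^ in1)))))) ^ in0)
w5 = ~(w4 ^ in1) = ~((~((~((~(in0 ^ in1)) ^ (~(in0 & (~(in0 ^ in1)))))) ^ in0)) ^ in1)
At in0=0, in1=0: circuit gives 1, formula gives 0.

No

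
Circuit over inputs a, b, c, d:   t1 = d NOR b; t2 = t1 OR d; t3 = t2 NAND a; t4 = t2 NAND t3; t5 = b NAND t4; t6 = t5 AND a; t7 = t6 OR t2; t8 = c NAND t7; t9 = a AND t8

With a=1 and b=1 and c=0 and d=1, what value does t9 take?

t1 = 1 NOR 1 = 0
t2 = 0 OR 1 = 1
t3 = 1 NAND 1 = 0
t4 = 1 NAND 0 = 1
t5 = 1 NAND 1 = 0
t6 = 0 AND 1 = 0
t7 = 0 OR 1 = 1
t8 = 0 NAND 1 = 1
t9 = 1 AND 1 = 1

1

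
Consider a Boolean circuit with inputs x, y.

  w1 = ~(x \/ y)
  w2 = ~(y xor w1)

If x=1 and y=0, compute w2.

1

w1 = ~(1 \/ 0) = 0
w2 = ~(0 xor 0) = 1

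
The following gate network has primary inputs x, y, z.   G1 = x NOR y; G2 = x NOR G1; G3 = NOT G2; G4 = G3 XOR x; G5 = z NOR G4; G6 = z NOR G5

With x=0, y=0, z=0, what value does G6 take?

G1 = 0 NOR 0 = 1
G2 = 0 NOR 1 = 0
G3 = NOT 0 = 1
G4 = 1 XOR 0 = 1
G5 = 0 NOR 1 = 0
G6 = 0 NOR 0 = 1

1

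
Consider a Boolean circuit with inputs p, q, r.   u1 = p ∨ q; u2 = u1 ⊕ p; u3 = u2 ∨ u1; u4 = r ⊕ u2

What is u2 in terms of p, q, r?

u1 = p ∨ q
u2 = u1 ⊕ p = (p ∨ q) ⊕ p

(p ∨ q) ⊕ p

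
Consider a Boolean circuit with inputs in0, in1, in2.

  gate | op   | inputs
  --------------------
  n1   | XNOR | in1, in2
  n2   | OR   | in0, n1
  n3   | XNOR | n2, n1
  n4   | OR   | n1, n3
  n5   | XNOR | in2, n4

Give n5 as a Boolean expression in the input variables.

n1 = in1 XNOR in2
n2 = in0 OR n1 = in0 OR (in1 XNOR in2)
n3 = n2 XNOR n1 = (in0 OR (in1 XNOR in2)) XNOR (in1 XNOR in2)
n4 = n1 OR n3 = (in1 XNOR in2) OR ((in0 OR (in1 XNOR in2)) XNOR (in1 XNOR in2))
n5 = in2 XNOR n4 = in2 XNOR ((in1 XNOR in2) OR ((in0 OR (in1 XNOR in2)) XNOR (in1 XNOR in2)))

in2 XNOR ((in1 XNOR in2) OR ((in0 OR (in1 XNOR in2)) XNOR (in1 XNOR in2)))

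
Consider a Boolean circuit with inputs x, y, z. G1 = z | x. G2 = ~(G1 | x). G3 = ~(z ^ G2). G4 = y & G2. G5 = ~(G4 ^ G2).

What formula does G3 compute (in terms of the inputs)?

~(z ^ (~((z | x) | x)))

G1 = z | x
G2 = ~(G1 | x) = ~((z | x) | x)
G3 = ~(z ^ G2) = ~(z ^ (~((z | x) | x)))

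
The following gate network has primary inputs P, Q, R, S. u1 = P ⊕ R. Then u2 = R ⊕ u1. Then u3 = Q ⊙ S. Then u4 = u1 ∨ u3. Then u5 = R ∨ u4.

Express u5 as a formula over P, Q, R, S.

u1 = P ⊕ R
u3 = Q ⊙ S
u4 = u1 ∨ u3 = (P ⊕ R) ∨ (Q ⊙ S)
u5 = R ∨ u4 = R ∨ ((P ⊕ R) ∨ (Q ⊙ S))

R ∨ ((P ⊕ R) ∨ (Q ⊙ S))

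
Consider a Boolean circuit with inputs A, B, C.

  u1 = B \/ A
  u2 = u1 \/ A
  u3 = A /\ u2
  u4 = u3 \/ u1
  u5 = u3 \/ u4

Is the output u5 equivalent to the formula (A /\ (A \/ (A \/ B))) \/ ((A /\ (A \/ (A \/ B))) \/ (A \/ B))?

u1 = B \/ A
u2 = u1 \/ A = (B \/ A) \/ A
u3 = A /\ u2 = A /\ ((B \/ A) \/ A)
u4 = u3 \/ u1 = (A /\ ((B \/ A) \/ A)) \/ (B \/ A)
u5 = u3 \/ u4 = (A /\ ((B \/ A) \/ A)) \/ ((A /\ ((B \/ A) \/ A)) \/ (B \/ A))
At A=0, B=0, C=0: circuit gives 0, formula gives 0.
At A=0, B=1, C=0: circuit gives 1, formula gives 1.
Agrees on all 8 inputs.

Yes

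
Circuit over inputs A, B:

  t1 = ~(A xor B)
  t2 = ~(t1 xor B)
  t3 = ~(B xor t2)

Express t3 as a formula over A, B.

t1 = ~(A xor B)
t2 = ~(t1 xor B) = ~((~(A xor B)) xor B)
t3 = ~(B xor t2) = ~(B xor (~((~(A xor B)) xor B)))

~(B xor (~((~(A xor B)) xor B)))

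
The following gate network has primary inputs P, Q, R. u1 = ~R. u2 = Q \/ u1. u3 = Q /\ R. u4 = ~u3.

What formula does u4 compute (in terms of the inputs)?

~(Q /\ R)

u3 = Q /\ R
u4 = ~u3 = ~(Q /\ R)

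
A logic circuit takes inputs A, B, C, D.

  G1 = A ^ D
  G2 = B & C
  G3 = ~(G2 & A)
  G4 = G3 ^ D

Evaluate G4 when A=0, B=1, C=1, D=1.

0

G2 = 1 & 1 = 1
G3 = ~(1 & 0) = 1
G4 = 1 ^ 1 = 0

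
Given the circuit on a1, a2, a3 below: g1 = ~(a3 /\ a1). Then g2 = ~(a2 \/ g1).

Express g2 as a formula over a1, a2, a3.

~(a2 \/ (~(a3 /\ a1)))

g1 = ~(a3 /\ a1)
g2 = ~(a2 \/ g1) = ~(a2 \/ (~(a3 /\ a1)))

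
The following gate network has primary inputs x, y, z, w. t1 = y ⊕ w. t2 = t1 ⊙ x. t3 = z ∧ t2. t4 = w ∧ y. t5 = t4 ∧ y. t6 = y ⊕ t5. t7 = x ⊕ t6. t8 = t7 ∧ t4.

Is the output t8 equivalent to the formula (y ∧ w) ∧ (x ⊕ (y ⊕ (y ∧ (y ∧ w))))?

Yes

t4 = w ∧ y
t5 = t4 ∧ y = (w ∧ y) ∧ y
t6 = y ⊕ t5 = y ⊕ ((w ∧ y) ∧ y)
t7 = x ⊕ t6 = x ⊕ (y ⊕ ((w ∧ y) ∧ y))
t8 = t7 ∧ t4 = (x ⊕ (y ⊕ ((w ∧ y) ∧ y))) ∧ (w ∧ y)
At x=0, y=0, z=0, w=0: circuit gives 0, formula gives 0.
At x=1, y=1, z=0, w=1: circuit gives 1, formula gives 1.
Agrees on all 16 inputs.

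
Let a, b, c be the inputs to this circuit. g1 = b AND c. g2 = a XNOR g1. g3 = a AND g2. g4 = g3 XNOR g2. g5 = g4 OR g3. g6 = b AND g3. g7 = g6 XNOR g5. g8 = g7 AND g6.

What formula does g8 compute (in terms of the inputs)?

g1 = b AND c
g2 = a XNOR g1 = a XNOR (b AND c)
g3 = a AND g2 = a AND (a XNOR (b AND c))
g4 = g3 XNOR g2 = (a AND (a XNOR (b AND c))) XNOR (a XNOR (b AND c))
g5 = g4 OR g3 = ((a AND (a XNOR (b AND c))) XNOR (a XNOR (b AND c))) OR (a AND (a XNOR (b AND c)))
g6 = b AND g3 = b AND (a AND (a XNOR (b AND c)))
g7 = g6 XNOR g5 = (b AND (a AND (a XNOR (b AND c)))) XNOR (((a AND (a XNOR (b AND c))) XNOR (a XNOR (b AND c))) OR (a AND (a XNOR (b AND c))))
g8 = g7 AND g6 = ((b AND (a AND (a XNOR (b AND c)))) XNOR (((a AND (a XNOR (b AND c))) XNOR (a XNOR (b AND c))) OR (a AND (a XNOR (b AND c))))) AND (b AND (a AND (a XNOR (b AND c))))

((b AND (a AND (a XNOR (b AND c)))) XNOR (((a AND (a XNOR (b AND c))) XNOR (a XNOR (b AND c))) OR (a AND (a XNOR (b AND c))))) AND (b AND (a AND (a XNOR (b AND c))))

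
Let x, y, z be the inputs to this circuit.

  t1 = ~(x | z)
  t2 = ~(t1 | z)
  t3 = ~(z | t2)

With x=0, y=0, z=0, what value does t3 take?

t1 = ~(0 | 0) = 1
t2 = ~(1 | 0) = 0
t3 = ~(0 | 0) = 1

1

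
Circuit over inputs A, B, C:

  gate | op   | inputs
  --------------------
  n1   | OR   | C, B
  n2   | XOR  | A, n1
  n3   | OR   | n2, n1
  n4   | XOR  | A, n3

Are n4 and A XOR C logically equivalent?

n1 = C OR B
n2 = A XOR n1 = A XOR (C OR B)
n3 = n2 OR n1 = (A XOR (C OR B)) OR (C OR B)
n4 = A XOR n3 = A XOR ((A XOR (C OR B)) OR (C OR B))
At A=0, B=1, C=0: circuit gives 1, formula gives 0.

No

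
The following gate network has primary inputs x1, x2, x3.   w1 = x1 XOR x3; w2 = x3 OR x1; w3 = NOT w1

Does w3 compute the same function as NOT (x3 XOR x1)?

w1 = x1 XOR x3
w3 = NOT w1 = NOT (x1 XOR x3)
At x1=0, x2=0, x3=1: circuit gives 0, formula gives 0.
At x1=0, x2=0, x3=0: circuit gives 1, formula gives 1.
Agrees on all 8 inputs.

Yes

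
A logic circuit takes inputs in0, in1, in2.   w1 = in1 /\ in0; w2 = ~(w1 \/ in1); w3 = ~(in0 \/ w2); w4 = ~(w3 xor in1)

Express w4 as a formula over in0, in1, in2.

~((~(in0 \/ (~((in1 /\ in0) \/ in1)))) xor in1)

w1 = in1 /\ in0
w2 = ~(w1 \/ in1) = ~((in1 /\ in0) \/ in1)
w3 = ~(in0 \/ w2) = ~(in0 \/ (~((in1 /\ in0) \/ in1)))
w4 = ~(w3 xor in1) = ~((~(in0 \/ (~((in1 /\ in0) \/ in1)))) xor in1)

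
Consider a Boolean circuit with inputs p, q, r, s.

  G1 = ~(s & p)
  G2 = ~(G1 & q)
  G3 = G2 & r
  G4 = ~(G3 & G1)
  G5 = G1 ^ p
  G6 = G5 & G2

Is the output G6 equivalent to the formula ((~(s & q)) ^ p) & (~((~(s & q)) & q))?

No

G1 = ~(s & p)
G2 = ~(G1 & q) = ~((~(s & p)) & q)
G5 = G1 ^ p = (~(s & p)) ^ p
G6 = G5 & G2 = ((~(s & p)) ^ p) & (~((~(s & p)) & q))
At p=1, q=0, r=0, s=1: circuit gives 1, formula gives 0.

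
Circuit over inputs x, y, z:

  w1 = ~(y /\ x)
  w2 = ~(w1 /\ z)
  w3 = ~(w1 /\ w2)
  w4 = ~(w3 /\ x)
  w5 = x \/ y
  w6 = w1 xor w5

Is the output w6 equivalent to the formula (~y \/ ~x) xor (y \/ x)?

w1 = ~(y /\ x)
w5 = x \/ y
w6 = w1 xor w5 = (~(y /\ x)) xor (x \/ y)
At x=0, y=1, z=0: circuit gives 0, formula gives 0.
At x=0, y=0, z=0: circuit gives 1, formula gives 1.
Agrees on all 8 inputs.

Yes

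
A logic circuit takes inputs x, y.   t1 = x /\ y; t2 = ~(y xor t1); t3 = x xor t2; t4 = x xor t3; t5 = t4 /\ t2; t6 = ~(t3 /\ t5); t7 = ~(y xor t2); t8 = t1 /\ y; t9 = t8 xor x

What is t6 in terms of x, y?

t1 = x /\ y
t2 = ~(y xor t1) = ~(y xor (x /\ y))
t3 = x xor t2 = x xor (~(y xor (x /\ y)))
t4 = x xor t3 = x xor (x xor (~(y xor (x /\ y))))
t5 = t4 /\ t2 = (x xor (x xor (~(y xor (x /\ y))))) /\ (~(y xor (x /\ y)))
t6 = ~(t3 /\ t5) = ~((x xor (~(y xor (x /\ y)))) /\ ((x xor (x xor (~(y xor (x /\ y))))) /\ (~(y xor (x /\ y)))))

~((x xor (~(y xor (x /\ y)))) /\ ((x xor (x xor (~(y xor (x /\ y))))) /\ (~(y xor (x /\ y)))))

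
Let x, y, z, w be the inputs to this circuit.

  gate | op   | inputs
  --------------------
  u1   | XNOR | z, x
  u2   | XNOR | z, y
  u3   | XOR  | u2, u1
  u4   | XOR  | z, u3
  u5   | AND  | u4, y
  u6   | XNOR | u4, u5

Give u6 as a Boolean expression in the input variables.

(z XOR ((z XNOR y) XOR (z XNOR x))) XNOR ((z XOR ((z XNOR y) XOR (z XNOR x))) AND y)

u1 = z XNOR x
u2 = z XNOR y
u3 = u2 XOR u1 = (z XNOR y) XOR (z XNOR x)
u4 = z XOR u3 = z XOR ((z XNOR y) XOR (z XNOR x))
u5 = u4 AND y = (z XOR ((z XNOR y) XOR (z XNOR x))) AND y
u6 = u4 XNOR u5 = (z XOR ((z XNOR y) XOR (z XNOR x))) XNOR ((z XOR ((z XNOR y) XOR (z XNOR x))) AND y)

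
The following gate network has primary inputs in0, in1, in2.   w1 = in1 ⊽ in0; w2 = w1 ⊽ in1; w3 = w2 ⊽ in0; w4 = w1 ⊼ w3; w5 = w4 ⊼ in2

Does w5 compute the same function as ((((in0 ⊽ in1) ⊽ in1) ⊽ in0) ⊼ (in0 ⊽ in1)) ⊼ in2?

Yes

w1 = in1 ⊽ in0
w2 = w1 ⊽ in1 = (in1 ⊽ in0) ⊽ in1
w3 = w2 ⊽ in0 = ((in1 ⊽ in0) ⊽ in1) ⊽ in0
w4 = w1 ⊼ w3 = (in1 ⊽ in0) ⊼ (((in1 ⊽ in0) ⊽ in1) ⊽ in0)
w5 = w4 ⊼ in2 = ((in1 ⊽ in0) ⊼ (((in1 ⊽ in0) ⊽ in1) ⊽ in0)) ⊼ in2
At in0=0, in1=1, in2=1: circuit gives 0, formula gives 0.
At in0=0, in1=0, in2=0: circuit gives 1, formula gives 1.
Agrees on all 8 inputs.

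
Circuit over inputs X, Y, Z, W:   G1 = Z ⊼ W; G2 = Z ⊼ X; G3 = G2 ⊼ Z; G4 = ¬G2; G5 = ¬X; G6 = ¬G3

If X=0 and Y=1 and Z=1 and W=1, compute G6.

1

G2 = 1 ⊼ 0 = 1
G3 = 1 ⊼ 1 = 0
G6 = ¬0 = 1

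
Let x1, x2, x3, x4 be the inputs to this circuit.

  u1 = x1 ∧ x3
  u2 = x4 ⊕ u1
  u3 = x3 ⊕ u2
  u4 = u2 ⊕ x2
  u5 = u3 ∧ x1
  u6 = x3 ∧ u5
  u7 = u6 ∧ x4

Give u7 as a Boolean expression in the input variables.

(x3 ∧ ((x3 ⊕ (x4 ⊕ (x1 ∧ x3))) ∧ x1)) ∧ x4

u1 = x1 ∧ x3
u2 = x4 ⊕ u1 = x4 ⊕ (x1 ∧ x3)
u3 = x3 ⊕ u2 = x3 ⊕ (x4 ⊕ (x1 ∧ x3))
u5 = u3 ∧ x1 = (x3 ⊕ (x4 ⊕ (x1 ∧ x3))) ∧ x1
u6 = x3 ∧ u5 = x3 ∧ ((x3 ⊕ (x4 ⊕ (x1 ∧ x3))) ∧ x1)
u7 = u6 ∧ x4 = (x3 ∧ ((x3 ⊕ (x4 ⊕ (x1 ∧ x3))) ∧ x1)) ∧ x4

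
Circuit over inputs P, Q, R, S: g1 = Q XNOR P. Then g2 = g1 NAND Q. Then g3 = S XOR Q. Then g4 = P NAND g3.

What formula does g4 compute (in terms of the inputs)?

P NAND (S XOR Q)

g3 = S XOR Q
g4 = P NAND g3 = P NAND (S XOR Q)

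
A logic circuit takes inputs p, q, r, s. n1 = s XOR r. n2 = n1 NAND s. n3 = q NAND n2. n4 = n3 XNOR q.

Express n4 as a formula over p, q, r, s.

(q NAND ((s XOR r) NAND s)) XNOR q

n1 = s XOR r
n2 = n1 NAND s = (s XOR r) NAND s
n3 = q NAND n2 = q NAND ((s XOR r) NAND s)
n4 = n3 XNOR q = (q NAND ((s XOR r) NAND s)) XNOR q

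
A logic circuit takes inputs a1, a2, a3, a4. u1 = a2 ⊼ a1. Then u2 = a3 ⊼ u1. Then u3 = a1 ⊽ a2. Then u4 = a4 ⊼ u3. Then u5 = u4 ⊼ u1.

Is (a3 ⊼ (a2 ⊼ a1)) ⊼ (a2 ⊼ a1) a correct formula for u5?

u1 = a2 ⊼ a1
u3 = a1 ⊽ a2
u4 = a4 ⊼ u3 = a4 ⊼ (a1 ⊽ a2)
u5 = u4 ⊼ u1 = (a4 ⊼ (a1 ⊽ a2)) ⊼ (a2 ⊼ a1)
At a1=0, a2=0, a3=0, a4=1: circuit gives 1, formula gives 0.

No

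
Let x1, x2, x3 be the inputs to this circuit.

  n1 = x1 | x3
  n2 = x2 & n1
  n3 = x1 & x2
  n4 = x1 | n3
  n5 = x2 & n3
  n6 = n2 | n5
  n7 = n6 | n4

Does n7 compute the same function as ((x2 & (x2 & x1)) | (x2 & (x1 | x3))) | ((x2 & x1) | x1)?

n1 = x1 | x3
n2 = x2 & n1 = x2 & (x1 | x3)
n3 = x1 & x2
n4 = x1 | n3 = x1 | (x1 & x2)
n5 = x2 & n3 = x2 & (x1 & x2)
n6 = n2 | n5 = (x2 & (x1 | x3)) | (x2 & (x1 & x2))
n7 = n6 | n4 = ((x2 & (x1 | x3)) | (x2 & (x1 & x2))) | (x1 | (x1 & x2))
At x1=0, x2=0, x3=0: circuit gives 0, formula gives 0.
At x1=0, x2=1, x3=1: circuit gives 1, formula gives 1.
Agrees on all 8 inputs.

Yes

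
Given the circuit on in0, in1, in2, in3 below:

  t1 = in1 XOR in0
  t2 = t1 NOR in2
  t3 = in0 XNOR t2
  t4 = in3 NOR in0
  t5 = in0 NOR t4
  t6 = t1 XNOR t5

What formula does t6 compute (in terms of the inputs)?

(in1 XOR in0) XNOR (in0 NOR (in3 NOR in0))

t1 = in1 XOR in0
t4 = in3 NOR in0
t5 = in0 NOR t4 = in0 NOR (in3 NOR in0)
t6 = t1 XNOR t5 = (in1 XOR in0) XNOR (in0 NOR (in3 NOR in0))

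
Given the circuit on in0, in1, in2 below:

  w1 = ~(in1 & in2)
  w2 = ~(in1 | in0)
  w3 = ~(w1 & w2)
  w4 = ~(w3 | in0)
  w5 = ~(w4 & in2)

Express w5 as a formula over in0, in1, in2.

w1 = ~(in1 & in2)
w2 = ~(in1 | in0)
w3 = ~(w1 & w2) = ~((~(in1 & in2)) & (~(in1 | in0)))
w4 = ~(w3 | in0) = ~((~((~(in1 & in2)) & (~(in1 | in0)))) | in0)
w5 = ~(w4 & in2) = ~((~((~((~(in1 & in2)) & (~(in1 | in0)))) | in0)) & in2)

~((~((~((~(in1 & in2)) & (~(in1 | in0)))) | in0)) & in2)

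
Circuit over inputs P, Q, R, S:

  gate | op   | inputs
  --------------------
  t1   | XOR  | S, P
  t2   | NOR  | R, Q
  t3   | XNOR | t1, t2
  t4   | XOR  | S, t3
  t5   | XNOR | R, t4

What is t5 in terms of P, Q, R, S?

R XNOR (S XOR ((S XOR P) XNOR (R NOR Q)))

t1 = S XOR P
t2 = R NOR Q
t3 = t1 XNOR t2 = (S XOR P) XNOR (R NOR Q)
t4 = S XOR t3 = S XOR ((S XOR P) XNOR (R NOR Q))
t5 = R XNOR t4 = R XNOR (S XOR ((S XOR P) XNOR (R NOR Q)))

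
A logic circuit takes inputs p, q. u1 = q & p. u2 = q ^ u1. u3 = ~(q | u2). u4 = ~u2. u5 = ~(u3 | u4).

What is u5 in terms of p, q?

u1 = q & p
u2 = q ^ u1 = q ^ (q & p)
u3 = ~(q | u2) = ~(q | (q ^ (q & p)))
u4 = ~u2 = ~(q ^ (q & p))
u5 = ~(u3 | u4) = ~((~(q | (q ^ (q & p)))) | ~(q ^ (q & p)))

~((~(q | (q ^ (q & p)))) | ~(q ^ (q & p)))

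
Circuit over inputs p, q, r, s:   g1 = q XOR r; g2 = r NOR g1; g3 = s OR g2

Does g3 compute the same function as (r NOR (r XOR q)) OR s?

Yes

g1 = q XOR r
g2 = r NOR g1 = r NOR (q XOR r)
g3 = s OR g2 = s OR (r NOR (q XOR r))
At p=0, q=0, r=1, s=0: circuit gives 0, formula gives 0.
At p=0, q=0, r=0, s=0: circuit gives 1, formula gives 1.
Agrees on all 16 inputs.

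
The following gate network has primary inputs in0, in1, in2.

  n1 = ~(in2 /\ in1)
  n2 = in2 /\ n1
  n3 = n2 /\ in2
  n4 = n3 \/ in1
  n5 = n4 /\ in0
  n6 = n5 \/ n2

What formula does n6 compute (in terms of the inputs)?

n1 = ~(in2 /\ in1)
n2 = in2 /\ n1 = in2 /\ (~(in2 /\ in1))
n3 = n2 /\ in2 = (in2 /\ (~(in2 /\ in1))) /\ in2
n4 = n3 \/ in1 = ((in2 /\ (~(in2 /\ in1))) /\ in2) \/ in1
n5 = n4 /\ in0 = (((in2 /\ (~(in2 /\ in1))) /\ in2) \/ in1) /\ in0
n6 = n5 \/ n2 = ((((in2 /\ (~(in2 /\ in1))) /\ in2) \/ in1) /\ in0) \/ (in2 /\ (~(in2 /\ in1)))

((((in2 /\ (~(in2 /\ in1))) /\ in2) \/ in1) /\ in0) \/ (in2 /\ (~(in2 /\ in1)))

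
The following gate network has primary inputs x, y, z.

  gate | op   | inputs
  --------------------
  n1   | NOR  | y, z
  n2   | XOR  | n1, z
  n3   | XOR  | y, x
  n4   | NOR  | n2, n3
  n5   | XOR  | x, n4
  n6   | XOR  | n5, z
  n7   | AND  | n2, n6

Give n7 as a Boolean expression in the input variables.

n1 = y NOR z
n2 = n1 XOR z = (y NOR z) XOR z
n3 = y XOR x
n4 = n2 NOR n3 = ((y NOR z) XOR z) NOR (y XOR x)
n5 = x XOR n4 = x XOR (((y NOR z) XOR z) NOR (y XOR x))
n6 = n5 XOR z = (x XOR (((y NOR z) XOR z) NOR (y XOR x))) XOR z
n7 = n2 AND n6 = ((y NOR z) XOR z) AND ((x XOR (((y NOR z) XOR z) NOR (y XOR x))) XOR z)

((y NOR z) XOR z) AND ((x XOR (((y NOR z) XOR z) NOR (y XOR x))) XOR z)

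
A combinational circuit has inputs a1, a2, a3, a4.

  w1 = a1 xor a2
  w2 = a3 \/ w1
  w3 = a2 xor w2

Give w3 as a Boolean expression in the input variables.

w1 = a1 xor a2
w2 = a3 \/ w1 = a3 \/ (a1 xor a2)
w3 = a2 xor w2 = a2 xor (a3 \/ (a1 xor a2))

a2 xor (a3 \/ (a1 xor a2))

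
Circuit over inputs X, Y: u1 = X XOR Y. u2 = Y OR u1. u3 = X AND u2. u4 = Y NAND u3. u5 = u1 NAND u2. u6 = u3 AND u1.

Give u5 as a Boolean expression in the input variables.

(X XOR Y) NAND (Y OR (X XOR Y))

u1 = X XOR Y
u2 = Y OR u1 = Y OR (X XOR Y)
u5 = u1 NAND u2 = (X XOR Y) NAND (Y OR (X XOR Y))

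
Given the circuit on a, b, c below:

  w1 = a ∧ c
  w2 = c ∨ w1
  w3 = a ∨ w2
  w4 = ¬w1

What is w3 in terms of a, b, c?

w1 = a ∧ c
w2 = c ∨ w1 = c ∨ (a ∧ c)
w3 = a ∨ w2 = a ∨ (c ∨ (a ∧ c))

a ∨ (c ∨ (a ∧ c))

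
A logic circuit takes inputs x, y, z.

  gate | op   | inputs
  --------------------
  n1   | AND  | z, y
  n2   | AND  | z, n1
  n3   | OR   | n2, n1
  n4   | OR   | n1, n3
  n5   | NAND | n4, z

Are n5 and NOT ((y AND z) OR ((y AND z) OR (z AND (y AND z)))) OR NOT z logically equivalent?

Yes

n1 = z AND y
n2 = z AND n1 = z AND (z AND y)
n3 = n2 OR n1 = (z AND (z AND y)) OR (z AND y)
n4 = n1 OR n3 = (z AND y) OR ((z AND (z AND y)) OR (z AND y))
n5 = n4 NAND z = ((z AND y) OR ((z AND (z AND y)) OR (z AND y))) NAND z
At x=0, y=1, z=1: circuit gives 0, formula gives 0.
At x=0, y=0, z=0: circuit gives 1, formula gives 1.
Agrees on all 8 inputs.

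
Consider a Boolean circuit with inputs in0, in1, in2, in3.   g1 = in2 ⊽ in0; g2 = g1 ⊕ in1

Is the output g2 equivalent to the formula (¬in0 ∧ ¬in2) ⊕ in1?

g1 = in2 ⊽ in0
g2 = g1 ⊕ in1 = (in2 ⊽ in0) ⊕ in1
At in0=0, in1=0, in2=1, in3=0: circuit gives 0, formula gives 0.
At in0=0, in1=0, in2=0, in3=0: circuit gives 1, formula gives 1.
Agrees on all 16 inputs.

Yes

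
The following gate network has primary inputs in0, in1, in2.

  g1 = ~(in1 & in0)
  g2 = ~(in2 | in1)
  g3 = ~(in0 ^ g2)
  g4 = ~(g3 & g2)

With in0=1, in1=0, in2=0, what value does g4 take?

g2 = ~(0 | 0) = 1
g3 = ~(1 ^ 1) = 1
g4 = ~(1 & 1) = 0

0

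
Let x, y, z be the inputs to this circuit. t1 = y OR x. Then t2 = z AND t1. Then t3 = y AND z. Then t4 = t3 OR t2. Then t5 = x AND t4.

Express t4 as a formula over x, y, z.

t1 = y OR x
t2 = z AND t1 = z AND (y OR x)
t3 = y AND z
t4 = t3 OR t2 = (y AND z) OR (z AND (y OR x))

(y AND z) OR (z AND (y OR x))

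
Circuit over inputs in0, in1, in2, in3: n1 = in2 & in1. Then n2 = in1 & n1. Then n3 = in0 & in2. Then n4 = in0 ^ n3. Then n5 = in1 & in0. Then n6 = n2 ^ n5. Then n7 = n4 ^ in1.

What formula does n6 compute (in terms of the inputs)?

n1 = in2 & in1
n2 = in1 & n1 = in1 & (in2 & in1)
n5 = in1 & in0
n6 = n2 ^ n5 = (in1 & (in2 & in1)) ^ (in1 & in0)

(in1 & (in2 & in1)) ^ (in1 & in0)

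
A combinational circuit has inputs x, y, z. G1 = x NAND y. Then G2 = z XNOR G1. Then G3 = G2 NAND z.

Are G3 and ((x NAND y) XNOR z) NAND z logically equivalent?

G1 = x NAND y
G2 = z XNOR G1 = z XNOR (x NAND y)
G3 = G2 NAND z = (z XNOR (x NAND y)) NAND z
At x=0, y=0, z=1: circuit gives 0, formula gives 0.
At x=0, y=0, z=0: circuit gives 1, formula gives 1.
Agrees on all 8 inputs.

Yes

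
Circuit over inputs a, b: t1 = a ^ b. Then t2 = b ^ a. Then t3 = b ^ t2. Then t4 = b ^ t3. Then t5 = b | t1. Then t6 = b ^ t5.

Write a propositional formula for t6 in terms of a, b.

b ^ (b | (a ^ b))

t1 = a ^ b
t5 = b | t1 = b | (a ^ b)
t6 = b ^ t5 = b ^ (b | (a ^ b))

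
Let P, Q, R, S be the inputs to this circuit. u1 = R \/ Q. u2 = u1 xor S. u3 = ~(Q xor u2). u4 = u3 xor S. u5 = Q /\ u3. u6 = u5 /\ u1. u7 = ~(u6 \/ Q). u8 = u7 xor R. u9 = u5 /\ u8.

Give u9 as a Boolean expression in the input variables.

u1 = R \/ Q
u2 = u1 xor S = (R \/ Q) xor S
u3 = ~(Q xor u2) = ~(Q xor ((R \/ Q) xor S))
u5 = Q /\ u3 = Q /\ (~(Q xor ((R \/ Q) xor S)))
u6 = u5 /\ u1 = (Q /\ (~(Q xor ((R \/ Q) xor S)))) /\ (R \/ Q)
u7 = ~(u6 \/ Q) = ~(((Q /\ (~(Q xor ((R \/ Q) xor S)))) /\ (R \/ Q)) \/ Q)
u8 = u7 xor R = (~(((Q /\ (~(Q xor ((R \/ Q) xor S)))) /\ (R \/ Q)) \/ Q)) xor R
u9 = u5 /\ u8 = (Q /\ (~(Q xor ((R \/ Q) xor S)))) /\ ((~(((Q /\ (~(Q xor ((R \/ Q) xor S)))) /\ (R \/ Q)) \/ Q)) xor R)

(Q /\ (~(Q xor ((R \/ Q) xor S)))) /\ ((~(((Q /\ (~(Q xor ((R \/ Q) xor S)))) /\ (R \/ Q)) \/ Q)) xor R)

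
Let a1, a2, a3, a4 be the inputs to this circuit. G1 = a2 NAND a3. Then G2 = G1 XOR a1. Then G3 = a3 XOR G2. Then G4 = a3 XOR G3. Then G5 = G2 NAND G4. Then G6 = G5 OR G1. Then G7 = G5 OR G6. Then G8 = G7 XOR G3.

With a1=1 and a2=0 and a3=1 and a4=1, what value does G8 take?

0

G1 = 0 NAND 1 = 1
G2 = 1 XOR 1 = 0
G3 = 1 XOR 0 = 1
G4 = 1 XOR 1 = 0
G5 = 0 NAND 0 = 1
G6 = 1 OR 1 = 1
G7 = 1 OR 1 = 1
G8 = 1 XOR 1 = 0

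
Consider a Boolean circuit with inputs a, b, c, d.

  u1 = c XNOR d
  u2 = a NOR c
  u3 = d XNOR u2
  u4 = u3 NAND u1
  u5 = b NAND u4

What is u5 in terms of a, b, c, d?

u1 = c XNOR d
u2 = a NOR c
u3 = d XNOR u2 = d XNOR (a NOR c)
u4 = u3 NAND u1 = (d XNOR (a NOR c)) NAND (c XNOR d)
u5 = b NAND u4 = b NAND ((d XNOR (a NOR c)) NAND (c XNOR d))

b NAND ((d XNOR (a NOR c)) NAND (c XNOR d))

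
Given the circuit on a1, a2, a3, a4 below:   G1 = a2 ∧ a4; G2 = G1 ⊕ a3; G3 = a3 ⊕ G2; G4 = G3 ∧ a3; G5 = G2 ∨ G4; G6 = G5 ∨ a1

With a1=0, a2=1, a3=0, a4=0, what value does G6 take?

G1 = 1 ∧ 0 = 0
G2 = 0 ⊕ 0 = 0
G3 = 0 ⊕ 0 = 0
G4 = 0 ∧ 0 = 0
G5 = 0 ∨ 0 = 0
G6 = 0 ∨ 0 = 0

0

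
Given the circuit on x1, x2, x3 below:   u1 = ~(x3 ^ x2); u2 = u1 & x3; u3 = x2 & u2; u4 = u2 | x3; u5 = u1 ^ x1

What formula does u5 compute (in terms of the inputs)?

u1 = ~(x3 ^ x2)
u5 = u1 ^ x1 = (~(x3 ^ x2)) ^ x1

(~(x3 ^ x2)) ^ x1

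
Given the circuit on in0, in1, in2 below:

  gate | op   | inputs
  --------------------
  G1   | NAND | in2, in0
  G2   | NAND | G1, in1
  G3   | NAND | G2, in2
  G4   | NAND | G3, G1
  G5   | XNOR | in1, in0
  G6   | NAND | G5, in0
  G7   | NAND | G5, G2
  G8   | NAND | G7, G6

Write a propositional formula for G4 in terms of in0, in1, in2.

G1 = in2 NAND in0
G2 = G1 NAND in1 = (in2 NAND in0) NAND in1
G3 = G2 NAND in2 = ((in2 NAND in0) NAND in1) NAND in2
G4 = G3 NAND G1 = (((in2 NAND in0) NAND in1) NAND in2) NAND (in2 NAND in0)

(((in2 NAND in0) NAND in1) NAND in2) NAND (in2 NAND in0)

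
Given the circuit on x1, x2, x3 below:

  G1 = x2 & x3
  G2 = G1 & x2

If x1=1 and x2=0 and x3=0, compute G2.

0

G1 = 0 & 0 = 0
G2 = 0 & 0 = 0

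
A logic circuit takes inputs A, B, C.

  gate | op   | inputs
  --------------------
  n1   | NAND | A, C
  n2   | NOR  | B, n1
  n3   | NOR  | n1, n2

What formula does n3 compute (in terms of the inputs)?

n1 = A NAND C
n2 = B NOR n1 = B NOR (A NAND C)
n3 = n1 NOR n2 = (A NAND C) NOR (B NOR (A NAND C))

(A NAND C) NOR (B NOR (A NAND C))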